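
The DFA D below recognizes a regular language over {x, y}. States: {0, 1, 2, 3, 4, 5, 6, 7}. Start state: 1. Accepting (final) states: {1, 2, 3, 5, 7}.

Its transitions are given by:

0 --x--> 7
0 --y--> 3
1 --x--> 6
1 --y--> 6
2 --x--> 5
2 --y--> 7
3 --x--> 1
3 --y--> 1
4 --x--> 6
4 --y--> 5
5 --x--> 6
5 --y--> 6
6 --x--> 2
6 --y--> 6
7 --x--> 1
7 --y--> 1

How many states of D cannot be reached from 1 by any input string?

3

BFS from 1 reaches {1, 2, 5, 6, 7}; the 3 state(s) 0, 3, 4 are never visited.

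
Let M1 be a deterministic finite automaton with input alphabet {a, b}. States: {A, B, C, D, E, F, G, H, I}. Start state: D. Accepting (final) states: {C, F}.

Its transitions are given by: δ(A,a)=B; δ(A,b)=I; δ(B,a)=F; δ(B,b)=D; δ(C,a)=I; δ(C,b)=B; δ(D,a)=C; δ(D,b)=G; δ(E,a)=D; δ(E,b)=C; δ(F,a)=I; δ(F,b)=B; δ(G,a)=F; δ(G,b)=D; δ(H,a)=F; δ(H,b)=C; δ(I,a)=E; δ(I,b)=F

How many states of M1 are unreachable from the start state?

No path from D leads to A, H; the other 7 states are all reachable.

2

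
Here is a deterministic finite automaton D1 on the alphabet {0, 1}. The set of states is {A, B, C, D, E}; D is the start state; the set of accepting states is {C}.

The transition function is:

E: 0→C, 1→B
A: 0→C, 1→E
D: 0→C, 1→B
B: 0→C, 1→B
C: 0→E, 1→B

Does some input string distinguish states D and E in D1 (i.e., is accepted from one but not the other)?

No

First remove the unreachable states {A}; 4 states remain.
P0 = {C} | {B,D,E}.
Stable partition: {C} | {B,D,E} — 2 equivalence classes.
D and E lie in the same block of the stable partition, so they are equivalent — no string distinguishes them.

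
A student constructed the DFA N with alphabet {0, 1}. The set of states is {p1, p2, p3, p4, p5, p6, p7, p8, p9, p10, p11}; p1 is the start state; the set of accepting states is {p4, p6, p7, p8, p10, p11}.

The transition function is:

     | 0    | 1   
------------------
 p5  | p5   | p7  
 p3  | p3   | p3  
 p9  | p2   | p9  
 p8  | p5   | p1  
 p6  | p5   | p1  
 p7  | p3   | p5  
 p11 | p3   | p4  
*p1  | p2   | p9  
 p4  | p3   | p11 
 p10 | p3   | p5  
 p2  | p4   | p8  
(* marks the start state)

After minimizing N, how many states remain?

7

First remove the unreachable states {p6,p10}; 9 states remain.
Initial partition by acceptance: {p4,p7,p8,p11} | {p1,p2,p3,p5,p9}.
On input 1, block {p4,p7,p8,p11} splits into {p4,p11} and {p7,p8}.
Split {p1,p2,p3,p5,p9} by δ(·,0) → {p1,p3,p5,p9} and {p2}.
On input 0, block {p1,p3,p5,p9} splits into {p1,p9} and {p3,p5}.
Refine {p7,p8} on symbol 1: members go to different blocks, giving {p7} and {p8}.
Refine {p3,p5} on symbol 1: members go to different blocks, giving {p3} and {p5}.
No further refinement is possible. Final partition (7 blocks): {p4,p11} | {p1,p9} | {p7} | {p2} | {p3} | {p8} | {p5}.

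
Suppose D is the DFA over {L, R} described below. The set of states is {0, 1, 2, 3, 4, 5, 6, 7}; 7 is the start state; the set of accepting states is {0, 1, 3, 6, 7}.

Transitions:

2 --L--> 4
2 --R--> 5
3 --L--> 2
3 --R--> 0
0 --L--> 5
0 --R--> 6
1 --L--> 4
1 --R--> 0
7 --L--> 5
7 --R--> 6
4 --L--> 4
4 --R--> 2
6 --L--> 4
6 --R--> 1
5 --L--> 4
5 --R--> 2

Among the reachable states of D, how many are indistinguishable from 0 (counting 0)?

4

States {3} cannot be reached from the start state, so discard them.
P0 = {0,1,6,7} | {2,4,5}.
Stable partition: {0,1,6,7} | {2,4,5} — 2 equivalence classes.
The equivalence class containing 0 is {0,1,6,7}, of size 4.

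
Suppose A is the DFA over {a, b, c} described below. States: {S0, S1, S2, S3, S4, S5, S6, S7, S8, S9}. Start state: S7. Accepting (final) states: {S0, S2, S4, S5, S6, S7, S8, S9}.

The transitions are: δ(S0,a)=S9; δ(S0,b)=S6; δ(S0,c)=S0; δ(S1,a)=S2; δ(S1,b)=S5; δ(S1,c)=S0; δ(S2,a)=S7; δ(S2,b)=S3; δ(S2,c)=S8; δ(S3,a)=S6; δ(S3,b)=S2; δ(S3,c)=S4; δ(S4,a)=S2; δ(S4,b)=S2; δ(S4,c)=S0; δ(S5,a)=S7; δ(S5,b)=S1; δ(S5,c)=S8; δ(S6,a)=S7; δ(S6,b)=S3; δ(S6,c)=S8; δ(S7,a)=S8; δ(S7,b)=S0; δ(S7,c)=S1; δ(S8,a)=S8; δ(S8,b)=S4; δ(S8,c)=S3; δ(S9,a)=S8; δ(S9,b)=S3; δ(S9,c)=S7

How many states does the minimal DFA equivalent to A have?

Start with accepting vs non-accepting: {S0,S2,S4,S5,S6,S7,S8,S9} | {S1,S3}.
Refine {S0,S2,S4,S5,S6,S7,S8,S9} on symbol b: members go to different blocks, giving {S0,S4,S7,S8} and {S2,S5,S6,S9}.
On input a, block {S0,S4,S7,S8} splits into {S0,S4} and {S7,S8}.
Stable partition: {S0,S4} | {S1,S3} | {S2,S5,S6,S9} | {S7,S8} — 4 equivalence classes.

4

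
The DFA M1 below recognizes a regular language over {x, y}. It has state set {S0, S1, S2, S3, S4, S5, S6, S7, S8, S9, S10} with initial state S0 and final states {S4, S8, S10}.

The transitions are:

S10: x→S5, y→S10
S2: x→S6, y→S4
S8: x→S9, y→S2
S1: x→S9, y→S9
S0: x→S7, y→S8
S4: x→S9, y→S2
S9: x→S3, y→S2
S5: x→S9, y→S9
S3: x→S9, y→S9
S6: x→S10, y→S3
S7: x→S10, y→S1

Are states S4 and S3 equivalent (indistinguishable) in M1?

No

Initial partition by acceptance: {S4,S8,S10} | {S0,S1,S2,S3,S5,S6,S7,S9}.
Refine {S4,S8,S10} on symbol y: members go to different blocks, giving {S4,S8} and {S10}.
Refine {S0,S1,S2,S3,S5,S6,S7,S9} on symbol x: members go to different blocks, giving {S0,S1,S2,S3,S5,S9} and {S6,S7}.
Refine {S0,S1,S2,S3,S5,S9} on symbol x: members go to different blocks, giving {S1,S3,S5,S9} and {S0,S2}.
Refine {S1,S3,S5,S9} on symbol y: members go to different blocks, giving {S1,S3,S5} and {S9}.
The partition is now stable with 6 blocks: {S4,S8} | {S1,S3,S5} | {S10} | {S6,S7} | {S0,S2} | {S9}.
S4 and S3 end up in different blocks, so they are distinguishable. For instance, the string 'ε' is accepted from only S4.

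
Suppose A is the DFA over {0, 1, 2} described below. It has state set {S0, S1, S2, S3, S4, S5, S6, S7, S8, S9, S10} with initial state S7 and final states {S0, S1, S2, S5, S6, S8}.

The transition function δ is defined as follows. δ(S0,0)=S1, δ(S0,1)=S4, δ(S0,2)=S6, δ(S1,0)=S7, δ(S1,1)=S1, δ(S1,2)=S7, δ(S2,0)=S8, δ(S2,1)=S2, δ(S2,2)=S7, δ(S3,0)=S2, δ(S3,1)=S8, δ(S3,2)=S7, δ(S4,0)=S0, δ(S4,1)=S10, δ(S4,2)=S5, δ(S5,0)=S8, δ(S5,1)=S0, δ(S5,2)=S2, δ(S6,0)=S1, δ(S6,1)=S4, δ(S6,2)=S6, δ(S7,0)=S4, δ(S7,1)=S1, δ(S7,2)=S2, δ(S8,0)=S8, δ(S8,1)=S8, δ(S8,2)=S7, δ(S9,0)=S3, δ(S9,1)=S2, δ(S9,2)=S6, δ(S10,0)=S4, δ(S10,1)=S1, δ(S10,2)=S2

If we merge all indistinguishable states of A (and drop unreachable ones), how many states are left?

6

States {S3,S9} cannot be reached from the start state, so discard them.
P0 = {S0,S1,S2,S5,S6,S8} | {S4,S7,S10}.
Refine {S0,S1,S2,S5,S6,S8} on symbol 0: members go to different blocks, giving {S0,S2,S5,S6,S8} and {S1}.
On input 0, block {S0,S2,S5,S6,S8} splits into {S2,S5,S8} and {S0,S6}.
On input 1, block {S2,S5,S8} splits into {S2,S8} and {S5}.
Refine {S4,S7,S10} on symbol 0: members go to different blocks, giving {S7,S10} and {S4}.
No further refinement is possible. Final partition (6 blocks): {S2,S8} | {S7,S10} | {S1} | {S0,S6} | {S5} | {S4}.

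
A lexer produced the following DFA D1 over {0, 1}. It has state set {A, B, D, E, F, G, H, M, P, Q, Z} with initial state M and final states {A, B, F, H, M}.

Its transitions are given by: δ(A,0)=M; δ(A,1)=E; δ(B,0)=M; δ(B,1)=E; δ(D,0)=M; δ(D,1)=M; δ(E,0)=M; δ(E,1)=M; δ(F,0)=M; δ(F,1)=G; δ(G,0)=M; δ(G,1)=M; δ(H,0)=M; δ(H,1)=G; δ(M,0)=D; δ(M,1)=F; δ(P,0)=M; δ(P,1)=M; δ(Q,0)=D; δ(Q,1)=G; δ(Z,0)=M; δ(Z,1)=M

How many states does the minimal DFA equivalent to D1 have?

3

States {A,B,E,H,P,Q,Z} cannot be reached from the start state, so discard them.
Start with accepting vs non-accepting: {F,M} | {D,G}.
On input 0, block {F,M} splits into {F} and {M}.
No further refinement is possible. Final partition (3 blocks): {F} | {D,G} | {M}.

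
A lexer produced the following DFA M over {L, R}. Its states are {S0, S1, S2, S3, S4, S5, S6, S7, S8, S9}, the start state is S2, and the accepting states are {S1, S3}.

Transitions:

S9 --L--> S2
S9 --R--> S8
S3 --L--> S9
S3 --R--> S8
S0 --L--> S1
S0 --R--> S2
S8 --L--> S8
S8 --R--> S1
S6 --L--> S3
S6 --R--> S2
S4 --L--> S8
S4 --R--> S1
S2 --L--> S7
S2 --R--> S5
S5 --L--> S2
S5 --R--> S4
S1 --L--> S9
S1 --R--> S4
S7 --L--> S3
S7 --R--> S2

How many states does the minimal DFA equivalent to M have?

States {S0,S6} cannot be reached from the start state, so discard them.
P0 = {S1,S3} | {S2,S4,S5,S7,S8,S9}.
Split {S2,S4,S5,S7,S8,S9} by δ(·,L) → {S2,S4,S5,S8,S9} and {S7}.
Split {S2,S4,S5,S8,S9} by δ(·,L) → {S4,S5,S8,S9} and {S2}.
Refine {S4,S5,S8,S9} on symbol L: members go to different blocks, giving {S4,S8} and {S5,S9}.
The partition is now stable with 5 blocks: {S1,S3} | {S4,S8} | {S7} | {S2} | {S5,S9}.

5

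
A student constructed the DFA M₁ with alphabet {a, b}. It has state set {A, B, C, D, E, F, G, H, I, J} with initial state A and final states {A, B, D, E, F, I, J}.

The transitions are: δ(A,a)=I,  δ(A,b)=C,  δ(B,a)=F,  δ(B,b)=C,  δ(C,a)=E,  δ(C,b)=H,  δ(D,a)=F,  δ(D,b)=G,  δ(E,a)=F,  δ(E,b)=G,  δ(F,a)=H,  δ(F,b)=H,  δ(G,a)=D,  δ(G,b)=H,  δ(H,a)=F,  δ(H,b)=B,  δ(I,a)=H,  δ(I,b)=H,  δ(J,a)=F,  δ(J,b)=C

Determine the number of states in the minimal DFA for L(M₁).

Reachable states from the start: {A,B,C,D,E,F,G,H,I}. Unreachable: {J} — drop them.
Initial partition by acceptance: {A,B,D,E,F,I} | {C,G,H}.
Refine {A,B,D,E,F,I} on symbol a: members go to different blocks, giving {A,B,D,E} and {F,I}.
On input a, block {C,G,H} splits into {C,G} and {H}.
Stable partition: {A,B,D,E} | {C,G} | {F,I} | {H} — 4 equivalence classes.

4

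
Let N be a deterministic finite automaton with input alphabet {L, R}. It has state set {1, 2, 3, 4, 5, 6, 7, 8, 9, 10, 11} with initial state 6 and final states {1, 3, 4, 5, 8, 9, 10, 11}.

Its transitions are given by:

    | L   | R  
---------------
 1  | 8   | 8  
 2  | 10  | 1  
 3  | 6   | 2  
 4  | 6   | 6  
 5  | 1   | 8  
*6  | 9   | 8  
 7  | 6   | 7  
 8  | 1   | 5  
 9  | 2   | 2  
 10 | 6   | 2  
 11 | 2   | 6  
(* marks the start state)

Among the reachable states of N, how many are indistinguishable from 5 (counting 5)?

3

First remove the unreachable states {3,4,7,11}; 7 states remain.
Initial partition by acceptance: {1,5,8,9,10} | {2,6}.
Split {1,5,8,9,10} by δ(·,L) → {1,5,8} and {9,10}.
No further refinement is possible. Final partition (3 blocks): {1,5,8} | {2,6} | {9,10}.
State 5 belongs to the block {1,5,8}, which has 3 states.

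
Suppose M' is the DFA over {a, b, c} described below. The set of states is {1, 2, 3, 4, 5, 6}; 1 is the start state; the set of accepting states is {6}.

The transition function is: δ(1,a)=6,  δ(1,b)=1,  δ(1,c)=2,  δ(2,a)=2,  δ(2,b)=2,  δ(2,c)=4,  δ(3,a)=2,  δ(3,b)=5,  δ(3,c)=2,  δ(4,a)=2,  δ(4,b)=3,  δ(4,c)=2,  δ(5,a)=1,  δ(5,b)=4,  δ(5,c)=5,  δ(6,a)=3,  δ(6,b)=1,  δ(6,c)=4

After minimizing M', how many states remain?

Every state is reachable, so we keep all 6.
Start with accepting vs non-accepting: {6} | {1,2,3,4,5}.
Split {1,2,3,4,5} by δ(·,a) → {2,3,4,5} and {1}.
Refine {2,3,4,5} on symbol a: members go to different blocks, giving {2,3,4} and {5}.
Refine {2,3,4} on symbol b: members go to different blocks, giving {2,4} and {3}.
On input b, block {2,4} splits into {2} and {4}.
No further refinement is possible. Final partition (6 blocks): {6} | {2} | {1} | {5} | {3} | {4}.

6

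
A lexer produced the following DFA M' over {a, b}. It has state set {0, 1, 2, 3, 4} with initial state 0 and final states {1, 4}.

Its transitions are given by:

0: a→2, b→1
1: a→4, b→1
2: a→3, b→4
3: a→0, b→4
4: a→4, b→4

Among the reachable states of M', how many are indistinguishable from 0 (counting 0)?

P0 = {1,4} | {0,2,3}.
The partition is now stable with 2 blocks: {1,4} | {0,2,3}.
State 0 belongs to the block {0,2,3}, which has 3 states.

3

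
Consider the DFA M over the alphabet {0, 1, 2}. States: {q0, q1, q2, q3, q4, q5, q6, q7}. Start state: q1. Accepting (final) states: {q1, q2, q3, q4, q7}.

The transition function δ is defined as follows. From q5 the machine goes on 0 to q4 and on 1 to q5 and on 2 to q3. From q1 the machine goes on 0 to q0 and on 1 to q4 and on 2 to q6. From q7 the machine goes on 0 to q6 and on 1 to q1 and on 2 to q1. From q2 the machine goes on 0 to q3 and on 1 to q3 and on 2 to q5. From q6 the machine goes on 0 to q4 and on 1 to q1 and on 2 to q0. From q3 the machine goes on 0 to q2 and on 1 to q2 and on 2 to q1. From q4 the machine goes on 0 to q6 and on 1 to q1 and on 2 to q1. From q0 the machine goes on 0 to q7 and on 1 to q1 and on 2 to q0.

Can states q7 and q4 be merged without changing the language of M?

Yes

Reachable states from the start: {q0,q1,q4,q6,q7}. Unreachable: {q2,q3,q5} — drop them.
Initial partition by acceptance: {q1,q4,q7} | {q0,q6}.
On input 2, block {q1,q4,q7} splits into {q4,q7} and {q1}.
No further refinement is possible. Final partition (3 blocks): {q4,q7} | {q0,q6} | {q1}.
q7 and q4 lie in the same block of the stable partition, so they are equivalent — no string distinguishes them.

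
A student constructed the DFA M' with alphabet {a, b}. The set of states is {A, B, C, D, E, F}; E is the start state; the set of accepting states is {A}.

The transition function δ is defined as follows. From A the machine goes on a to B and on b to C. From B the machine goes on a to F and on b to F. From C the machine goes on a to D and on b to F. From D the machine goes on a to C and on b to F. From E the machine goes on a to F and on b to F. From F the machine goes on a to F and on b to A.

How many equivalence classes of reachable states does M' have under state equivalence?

Every state is reachable, so we keep all 6.
Initial partition by acceptance: {A} | {B,C,D,E,F}.
Refine {B,C,D,E,F} on symbol b: members go to different blocks, giving {B,C,D,E} and {F}.
Split {B,C,D,E} by δ(·,a) → {B,E} and {C,D}.
Stable partition: {A} | {B,E} | {F} | {C,D} — 4 equivalence classes.

4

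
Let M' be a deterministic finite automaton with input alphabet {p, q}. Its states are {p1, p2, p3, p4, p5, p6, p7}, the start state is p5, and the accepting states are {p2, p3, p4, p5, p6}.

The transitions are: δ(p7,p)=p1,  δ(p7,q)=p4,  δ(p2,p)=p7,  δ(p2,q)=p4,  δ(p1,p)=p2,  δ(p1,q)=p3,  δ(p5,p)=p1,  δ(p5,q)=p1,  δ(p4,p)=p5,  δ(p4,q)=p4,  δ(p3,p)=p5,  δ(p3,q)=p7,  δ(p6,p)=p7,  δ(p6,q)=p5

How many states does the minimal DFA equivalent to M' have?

First remove the unreachable states {p6}; 6 states remain.
Initial partition by acceptance: {p2,p3,p4,p5} | {p1,p7}.
Refine {p2,p3,p4,p5} on symbol p: members go to different blocks, giving {p2,p5} and {p3,p4}.
On input q, block {p2,p5} splits into {p2} and {p5}.
Refine {p1,p7} on symbol p: members go to different blocks, giving {p1} and {p7}.
Refine {p3,p4} on symbol q: members go to different blocks, giving {p3} and {p4}.
The partition is now stable with 6 blocks: {p2} | {p1} | {p3} | {p5} | {p7} | {p4}.

6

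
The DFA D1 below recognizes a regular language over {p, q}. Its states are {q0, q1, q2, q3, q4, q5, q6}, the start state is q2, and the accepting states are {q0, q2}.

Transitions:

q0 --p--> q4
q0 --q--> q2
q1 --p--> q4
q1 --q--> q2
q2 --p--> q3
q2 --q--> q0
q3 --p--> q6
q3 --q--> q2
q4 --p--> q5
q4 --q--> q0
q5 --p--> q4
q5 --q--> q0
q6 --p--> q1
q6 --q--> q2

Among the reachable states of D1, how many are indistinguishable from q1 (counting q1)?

Initial partition by acceptance: {q0,q2} | {q1,q3,q4,q5,q6}.
The partition is now stable with 2 blocks: {q0,q2} | {q1,q3,q4,q5,q6}.
State q1 belongs to the block {q1,q3,q4,q5,q6}, which has 5 states.

5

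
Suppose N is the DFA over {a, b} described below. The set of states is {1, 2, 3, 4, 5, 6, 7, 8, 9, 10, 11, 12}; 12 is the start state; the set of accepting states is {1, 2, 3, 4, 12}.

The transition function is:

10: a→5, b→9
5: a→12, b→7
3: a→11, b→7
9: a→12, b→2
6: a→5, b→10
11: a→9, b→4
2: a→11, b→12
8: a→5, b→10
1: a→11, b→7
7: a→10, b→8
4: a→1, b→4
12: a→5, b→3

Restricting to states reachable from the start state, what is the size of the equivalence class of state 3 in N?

2

States {6} cannot be reached from the start state, so discard them.
P0 = {1,2,3,4,12} | {5,7,8,9,10,11}.
Refine {1,2,3,4,12} on symbol a: members go to different blocks, giving {1,2,3,12} and {4}.
Split {1,2,3,12} by δ(·,b) → {1,3} and {2,12}.
Split {5,7,8,9,10,11} by δ(·,a) → {7,8,10,11} and {5,9}.
Split {7,8,10,11} by δ(·,a) → {8,10,11} and {7}.
Split {8,10,11} by δ(·,b) → {8} and {10} and {11}.
Refine {2,12} on symbol a: members go to different blocks, giving {2} and {12}.
Refine {5,9} on symbol b: members go to different blocks, giving {5} and {9}.
Stable partition: {1,3} | {8} | {4} | {2} | {5} | {7} | {10} | {11} | {12} | {9} — 10 equivalence classes.
State 3 belongs to the block {1,3}, which has 2 states.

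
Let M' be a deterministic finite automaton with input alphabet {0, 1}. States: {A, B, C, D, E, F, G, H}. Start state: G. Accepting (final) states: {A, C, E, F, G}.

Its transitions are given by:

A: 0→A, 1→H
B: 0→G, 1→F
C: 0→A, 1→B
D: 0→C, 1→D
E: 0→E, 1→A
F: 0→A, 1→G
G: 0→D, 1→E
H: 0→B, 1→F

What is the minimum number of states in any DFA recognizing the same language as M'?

Every state is reachable, so we keep all 8.
Start with accepting vs non-accepting: {A,C,E,F,G} | {B,D,H}.
Split {A,C,E,F,G} by δ(·,0) → {A,C,E,F} and {G}.
Split {A,C,E,F} by δ(·,1) → {A,C} and {E} and {F}.
On input 0, block {B,D,H} splits into {B} and {D} and {H}.
Refine {A,C} on symbol 1: members go to different blocks, giving {A} and {C}.
The partition is now stable with 8 blocks: {A} | {B} | {G} | {E} | {F} | {D} | {H} | {C}.

8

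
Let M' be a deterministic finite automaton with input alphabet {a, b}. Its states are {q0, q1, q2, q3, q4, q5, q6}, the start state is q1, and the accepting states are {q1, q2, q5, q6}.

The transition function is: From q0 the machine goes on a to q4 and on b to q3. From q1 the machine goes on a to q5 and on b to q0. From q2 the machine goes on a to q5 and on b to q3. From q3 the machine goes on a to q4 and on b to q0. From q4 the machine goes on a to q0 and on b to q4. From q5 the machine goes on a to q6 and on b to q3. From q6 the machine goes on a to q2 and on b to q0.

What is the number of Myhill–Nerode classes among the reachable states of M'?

2

Every state is reachable, so we keep all 7.
Initial partition by acceptance: {q1,q2,q5,q6} | {q0,q3,q4}.
The partition is now stable with 2 blocks: {q1,q2,q5,q6} | {q0,q3,q4}.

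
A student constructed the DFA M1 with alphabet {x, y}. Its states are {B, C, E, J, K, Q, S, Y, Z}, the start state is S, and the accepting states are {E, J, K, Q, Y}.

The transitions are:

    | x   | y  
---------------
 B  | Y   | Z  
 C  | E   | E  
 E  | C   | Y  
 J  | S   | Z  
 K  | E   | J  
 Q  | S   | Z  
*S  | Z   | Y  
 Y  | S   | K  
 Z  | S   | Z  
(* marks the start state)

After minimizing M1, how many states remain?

7

States {B,Q} cannot be reached from the start state, so discard them.
Start with accepting vs non-accepting: {E,J,K,Y} | {C,S,Z}.
Split {E,J,K,Y} by δ(·,x) → {E,J,Y} and {K}.
Refine {E,J,Y} on symbol y: members go to different blocks, giving {J} and {Y} and {E}.
Split {C,S,Z} by δ(·,x) → {S,Z} and {C}.
Refine {S,Z} on symbol y: members go to different blocks, giving {S} and {Z}.
No further refinement is possible. Final partition (7 blocks): {J} | {S} | {K} | {Y} | {E} | {C} | {Z}.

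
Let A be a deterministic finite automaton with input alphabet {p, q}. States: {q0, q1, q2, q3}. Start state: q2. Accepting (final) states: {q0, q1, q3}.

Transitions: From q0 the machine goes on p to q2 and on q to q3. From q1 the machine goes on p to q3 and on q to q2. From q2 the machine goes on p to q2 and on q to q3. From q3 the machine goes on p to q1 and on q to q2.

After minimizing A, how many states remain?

States {q0} cannot be reached from the start state, so discard them.
Initial partition by acceptance: {q1,q3} | {q2}.
Stable partition: {q1,q3} | {q2} — 2 equivalence classes.

2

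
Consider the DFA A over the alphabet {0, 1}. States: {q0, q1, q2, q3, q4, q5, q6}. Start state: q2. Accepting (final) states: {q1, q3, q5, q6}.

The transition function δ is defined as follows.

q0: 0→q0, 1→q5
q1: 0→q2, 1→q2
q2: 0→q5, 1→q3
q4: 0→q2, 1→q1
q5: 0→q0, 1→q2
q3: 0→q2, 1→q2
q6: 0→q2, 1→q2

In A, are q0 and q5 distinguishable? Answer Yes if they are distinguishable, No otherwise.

First remove the unreachable states {q1,q4,q6}; 4 states remain.
Initial partition by acceptance: {q3,q5} | {q0,q2}.
Split {q0,q2} by δ(·,0) → {q0} and {q2}.
Refine {q3,q5} on symbol 0: members go to different blocks, giving {q3} and {q5}.
The partition is now stable with 4 blocks: {q3} | {q0} | {q2} | {q5}.
q0 and q5 end up in different blocks, so they are distinguishable. For instance, the string 'ε' is accepted from only q5.

Yes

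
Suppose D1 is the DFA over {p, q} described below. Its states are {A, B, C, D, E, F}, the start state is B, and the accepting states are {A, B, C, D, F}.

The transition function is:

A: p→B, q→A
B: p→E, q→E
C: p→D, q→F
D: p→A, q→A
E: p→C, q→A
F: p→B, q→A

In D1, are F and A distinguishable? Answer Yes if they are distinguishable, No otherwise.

No

Every state is reachable, so we keep all 6.
Initial partition by acceptance: {A,B,C,D,F} | {E}.
On input p, block {A,B,C,D,F} splits into {A,C,D,F} and {B}.
On input p, block {A,C,D,F} splits into {A,F} and {C,D}.
Refine {C,D} on symbol p: members go to different blocks, giving {C} and {D}.
No further refinement is possible. Final partition (5 blocks): {A,F} | {E} | {B} | {C} | {D}.
F and A lie in the same block of the stable partition, so they are equivalent — no string distinguishes them.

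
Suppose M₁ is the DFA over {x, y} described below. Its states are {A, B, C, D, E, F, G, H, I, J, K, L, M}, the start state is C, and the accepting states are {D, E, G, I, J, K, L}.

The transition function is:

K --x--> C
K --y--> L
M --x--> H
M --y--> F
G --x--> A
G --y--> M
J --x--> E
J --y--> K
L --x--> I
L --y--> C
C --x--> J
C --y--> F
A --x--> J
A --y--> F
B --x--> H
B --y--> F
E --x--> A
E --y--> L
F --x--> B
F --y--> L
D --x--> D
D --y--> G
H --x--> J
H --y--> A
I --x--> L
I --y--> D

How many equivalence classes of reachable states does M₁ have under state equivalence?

10

Every state is reachable, so we keep all 13.
Start with accepting vs non-accepting: {D,E,G,I,J,K,L} | {A,B,C,F,H,M}.
Refine {D,E,G,I,J,K,L} on symbol x: members go to different blocks, giving {D,I,J,L} and {E,G,K}.
On input x, block {D,I,J,L} splits into {D,I,L} and {J}.
Split {D,I,L} by δ(·,y) → {D} and {I} and {L}.
Refine {A,B,C,F,H,M} on symbol x: members go to different blocks, giving {A,C,H} and {B,F,M}.
On input y, block {A,C,H} splits into {A,C} and {H}.
Refine {E,G,K} on symbol y: members go to different blocks, giving {E,K} and {G}.
Split {B,F,M} by δ(·,x) → {B,M} and {F}.
No further refinement is possible. Final partition (10 blocks): {D} | {A,C} | {E,K} | {J} | {I} | {L} | {B,M} | {H} | {G} | {F}.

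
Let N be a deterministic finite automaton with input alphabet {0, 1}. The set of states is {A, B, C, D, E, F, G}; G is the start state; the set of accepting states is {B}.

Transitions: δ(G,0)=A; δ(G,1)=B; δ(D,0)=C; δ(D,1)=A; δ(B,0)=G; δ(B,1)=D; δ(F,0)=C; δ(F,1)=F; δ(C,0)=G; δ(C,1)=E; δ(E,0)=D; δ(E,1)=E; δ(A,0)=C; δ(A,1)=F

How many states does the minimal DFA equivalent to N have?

All states are reachable from the start state.
Initial partition by acceptance: {B} | {A,C,D,E,F,G}.
Split {A,C,D,E,F,G} by δ(·,1) → {A,C,D,E,F} and {G}.
On input 0, block {A,C,D,E,F} splits into {A,D,E,F} and {C}.
On input 0, block {A,D,E,F} splits into {A,D,F} and {E}.
No further refinement is possible. Final partition (5 blocks): {B} | {A,D,F} | {G} | {C} | {E}.

5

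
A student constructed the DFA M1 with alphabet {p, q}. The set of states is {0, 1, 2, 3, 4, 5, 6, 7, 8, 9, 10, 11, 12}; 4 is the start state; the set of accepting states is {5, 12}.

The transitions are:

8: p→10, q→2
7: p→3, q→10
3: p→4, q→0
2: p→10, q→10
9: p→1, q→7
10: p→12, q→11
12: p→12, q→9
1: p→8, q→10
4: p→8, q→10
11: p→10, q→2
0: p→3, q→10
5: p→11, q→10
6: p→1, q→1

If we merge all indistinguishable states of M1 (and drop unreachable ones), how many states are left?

First remove the unreachable states {5,6}; 11 states remain.
Initial partition by acceptance: {12} | {0,1,2,3,4,7,8,9,10,11}.
Split {0,1,2,3,4,7,8,9,10,11} by δ(·,p) → {0,1,2,3,4,7,8,9,11} and {10}.
Split {0,1,2,3,4,7,8,9,11} by δ(·,p) → {0,1,3,4,7,9} and {2,8,11}.
Split {0,1,3,4,7,9} by δ(·,p) → {0,3,7,9} and {1,4}.
Refine {0,3,7,9} on symbol p: members go to different blocks, giving {0,7} and {3,9}.
On input q, block {2,8,11} splits into {8,11} and {2}.
The partition is now stable with 7 blocks: {12} | {0,7} | {10} | {8,11} | {1,4} | {3,9} | {2}.

7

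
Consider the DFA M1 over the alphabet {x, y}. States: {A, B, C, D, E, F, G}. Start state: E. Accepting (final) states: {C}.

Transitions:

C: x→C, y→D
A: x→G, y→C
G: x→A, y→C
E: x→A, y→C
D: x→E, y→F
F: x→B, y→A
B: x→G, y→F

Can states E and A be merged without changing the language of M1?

Yes

All states are reachable from the start state.
Initial partition by acceptance: {C} | {A,B,D,E,F,G}.
Refine {A,B,D,E,F,G} on symbol y: members go to different blocks, giving {A,E,G} and {B,D,F}.
Split {B,D,F} by δ(·,x) → {B,D} and {F}.
No further refinement is possible. Final partition (4 blocks): {C} | {A,E,G} | {B,D} | {F}.
E and A lie in the same block of the stable partition, so they are equivalent — no string distinguishes them.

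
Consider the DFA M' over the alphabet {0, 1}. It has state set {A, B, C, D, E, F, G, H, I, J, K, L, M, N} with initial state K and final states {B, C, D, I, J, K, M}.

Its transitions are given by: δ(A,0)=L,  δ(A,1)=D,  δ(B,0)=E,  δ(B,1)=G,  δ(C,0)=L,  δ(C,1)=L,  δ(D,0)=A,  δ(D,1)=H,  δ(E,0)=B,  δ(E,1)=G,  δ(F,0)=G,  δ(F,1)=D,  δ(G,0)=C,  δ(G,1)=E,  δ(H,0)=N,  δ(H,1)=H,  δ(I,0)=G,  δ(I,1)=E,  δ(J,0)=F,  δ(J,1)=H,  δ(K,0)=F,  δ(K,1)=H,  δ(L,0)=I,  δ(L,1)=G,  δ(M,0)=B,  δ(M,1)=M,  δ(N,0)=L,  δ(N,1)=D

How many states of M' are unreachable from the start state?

2

BFS from K reaches {A, B, C, D, E, F, G, H, I, K, L, N}; the 2 state(s) J, M are never visited.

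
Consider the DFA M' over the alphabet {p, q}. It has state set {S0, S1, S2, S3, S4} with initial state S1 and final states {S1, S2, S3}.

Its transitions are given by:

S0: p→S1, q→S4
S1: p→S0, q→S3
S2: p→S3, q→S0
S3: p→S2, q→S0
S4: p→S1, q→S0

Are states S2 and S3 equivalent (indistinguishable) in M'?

Yes

All states are reachable from the start state.
P0 = {S1,S2,S3} | {S0,S4}.
On input p, block {S1,S2,S3} splits into {S2,S3} and {S1}.
Stable partition: {S2,S3} | {S0,S4} | {S1} — 3 equivalence classes.
S2 and S3 lie in the same block of the stable partition, so they are equivalent — no string distinguishes them.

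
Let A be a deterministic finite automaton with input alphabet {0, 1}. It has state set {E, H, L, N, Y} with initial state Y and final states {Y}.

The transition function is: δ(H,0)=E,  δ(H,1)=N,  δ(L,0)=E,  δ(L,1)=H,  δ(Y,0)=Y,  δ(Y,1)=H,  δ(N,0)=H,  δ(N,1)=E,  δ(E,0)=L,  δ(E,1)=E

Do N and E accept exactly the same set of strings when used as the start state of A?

Yes

P0 = {Y} | {E,H,L,N}.
The partition is now stable with 2 blocks: {Y} | {E,H,L,N}.
N and E lie in the same block of the stable partition, so they are equivalent — no string distinguishes them.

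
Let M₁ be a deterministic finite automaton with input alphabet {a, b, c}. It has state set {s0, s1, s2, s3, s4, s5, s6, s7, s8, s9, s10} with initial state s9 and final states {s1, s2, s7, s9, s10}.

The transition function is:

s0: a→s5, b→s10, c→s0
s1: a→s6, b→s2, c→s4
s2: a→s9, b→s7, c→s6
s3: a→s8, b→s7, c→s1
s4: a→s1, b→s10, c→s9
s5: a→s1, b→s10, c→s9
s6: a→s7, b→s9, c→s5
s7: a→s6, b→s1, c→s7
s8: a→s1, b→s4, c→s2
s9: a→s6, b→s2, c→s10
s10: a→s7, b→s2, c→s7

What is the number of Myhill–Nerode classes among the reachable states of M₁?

States {s0,s3,s8} cannot be reached from the start state, so discard them.
Start with accepting vs non-accepting: {s1,s2,s7,s9,s10} | {s4,s5,s6}.
On input a, block {s1,s2,s7,s9,s10} splits into {s1,s7,s9} and {s2,s10}.
On input b, block {s1,s7,s9} splits into {s1,s9} and {s7}.
Split {s1,s9} by δ(·,c) → {s1} and {s9}.
On input a, block {s4,s5,s6} splits into {s4,s5} and {s6}.
On input a, block {s2,s10} splits into {s2} and {s10}.
No further refinement is possible. Final partition (7 blocks): {s1} | {s4,s5} | {s2} | {s7} | {s9} | {s6} | {s10}.

7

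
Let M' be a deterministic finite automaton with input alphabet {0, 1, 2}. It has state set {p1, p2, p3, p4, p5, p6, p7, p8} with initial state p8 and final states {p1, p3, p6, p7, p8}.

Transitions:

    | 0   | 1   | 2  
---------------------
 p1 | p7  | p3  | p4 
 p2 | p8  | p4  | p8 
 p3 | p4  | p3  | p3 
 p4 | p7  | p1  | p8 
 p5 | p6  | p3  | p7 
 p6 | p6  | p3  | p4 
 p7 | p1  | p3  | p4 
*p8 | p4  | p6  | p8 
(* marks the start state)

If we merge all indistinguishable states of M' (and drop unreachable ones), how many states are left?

4

Reachable states from the start: {p1,p3,p4,p6,p7,p8}. Unreachable: {p2,p5} — drop them.
Initial partition by acceptance: {p1,p3,p6,p7,p8} | {p4}.
On input 0, block {p1,p3,p6,p7,p8} splits into {p1,p6,p7} and {p3,p8}.
Split {p3,p8} by δ(·,1) → {p3} and {p8}.
No further refinement is possible. Final partition (4 blocks): {p1,p6,p7} | {p4} | {p3} | {p8}.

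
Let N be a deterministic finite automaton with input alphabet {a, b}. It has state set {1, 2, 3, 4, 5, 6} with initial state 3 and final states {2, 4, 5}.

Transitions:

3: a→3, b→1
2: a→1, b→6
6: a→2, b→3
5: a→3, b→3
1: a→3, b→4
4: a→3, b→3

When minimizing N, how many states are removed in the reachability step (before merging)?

3

BFS from 3 reaches {1, 3, 4}; the 3 state(s) 2, 5, 6 are never visited.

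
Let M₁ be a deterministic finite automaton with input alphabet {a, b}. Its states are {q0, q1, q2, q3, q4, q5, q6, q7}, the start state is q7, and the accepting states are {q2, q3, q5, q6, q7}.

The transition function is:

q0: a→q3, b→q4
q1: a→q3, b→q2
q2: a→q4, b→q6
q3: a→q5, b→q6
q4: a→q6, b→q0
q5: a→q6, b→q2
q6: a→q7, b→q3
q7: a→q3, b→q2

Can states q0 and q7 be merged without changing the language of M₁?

No

Reachable states from the start: {q0,q2,q3,q4,q5,q6,q7}. Unreachable: {q1} — drop them.
P0 = {q2,q3,q5,q6,q7} | {q0,q4}.
Refine {q2,q3,q5,q6,q7} on symbol a: members go to different blocks, giving {q3,q5,q6,q7} and {q2}.
Refine {q3,q5,q6,q7} on symbol b: members go to different blocks, giving {q3,q6} and {q5,q7}.
The partition is now stable with 4 blocks: {q3,q6} | {q0,q4} | {q2} | {q5,q7}.
q0 and q7 end up in different blocks, so they are distinguishable. For instance, the string 'ε' is accepted from only q7.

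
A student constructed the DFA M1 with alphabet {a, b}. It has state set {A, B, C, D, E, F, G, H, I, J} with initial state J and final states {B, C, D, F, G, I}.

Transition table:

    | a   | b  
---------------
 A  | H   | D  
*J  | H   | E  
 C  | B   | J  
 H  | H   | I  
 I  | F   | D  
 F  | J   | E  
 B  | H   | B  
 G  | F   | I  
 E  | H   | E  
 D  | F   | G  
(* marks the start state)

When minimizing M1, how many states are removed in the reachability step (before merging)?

No path from J leads to A, B, C; the other 7 states are all reachable.

3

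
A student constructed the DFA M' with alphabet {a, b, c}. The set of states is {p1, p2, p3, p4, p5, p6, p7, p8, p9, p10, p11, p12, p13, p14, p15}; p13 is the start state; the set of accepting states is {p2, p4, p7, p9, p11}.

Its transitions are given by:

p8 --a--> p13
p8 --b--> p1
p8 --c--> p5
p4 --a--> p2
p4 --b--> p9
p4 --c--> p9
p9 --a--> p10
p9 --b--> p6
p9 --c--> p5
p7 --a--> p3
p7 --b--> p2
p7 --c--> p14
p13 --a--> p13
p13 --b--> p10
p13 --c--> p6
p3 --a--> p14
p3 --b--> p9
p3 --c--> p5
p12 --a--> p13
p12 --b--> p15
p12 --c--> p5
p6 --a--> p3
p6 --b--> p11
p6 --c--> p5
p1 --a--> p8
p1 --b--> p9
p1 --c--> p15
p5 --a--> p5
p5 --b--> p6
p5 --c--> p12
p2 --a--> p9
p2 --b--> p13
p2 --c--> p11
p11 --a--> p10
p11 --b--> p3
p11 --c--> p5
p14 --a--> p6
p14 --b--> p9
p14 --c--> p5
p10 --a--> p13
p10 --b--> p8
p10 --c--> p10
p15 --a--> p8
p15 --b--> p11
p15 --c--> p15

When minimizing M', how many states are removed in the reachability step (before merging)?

3

No path from p13 leads to p2, p4, p7; the other 12 states are all reachable.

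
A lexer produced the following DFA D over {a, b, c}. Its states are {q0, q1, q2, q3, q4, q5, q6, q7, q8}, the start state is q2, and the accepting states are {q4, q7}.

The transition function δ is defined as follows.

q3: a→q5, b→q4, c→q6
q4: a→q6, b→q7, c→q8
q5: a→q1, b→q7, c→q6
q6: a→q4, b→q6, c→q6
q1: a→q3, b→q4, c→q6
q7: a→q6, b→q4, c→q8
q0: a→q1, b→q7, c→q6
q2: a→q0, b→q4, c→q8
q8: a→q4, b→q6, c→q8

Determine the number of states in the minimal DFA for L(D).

Every state is reachable, so we keep all 9.
Initial partition by acceptance: {q4,q7} | {q0,q1,q2,q3,q5,q6,q8}.
On input a, block {q0,q1,q2,q3,q5,q6,q8} splits into {q0,q1,q2,q3,q5} and {q6,q8}.
No further refinement is possible. Final partition (3 blocks): {q4,q7} | {q0,q1,q2,q3,q5} | {q6,q8}.

3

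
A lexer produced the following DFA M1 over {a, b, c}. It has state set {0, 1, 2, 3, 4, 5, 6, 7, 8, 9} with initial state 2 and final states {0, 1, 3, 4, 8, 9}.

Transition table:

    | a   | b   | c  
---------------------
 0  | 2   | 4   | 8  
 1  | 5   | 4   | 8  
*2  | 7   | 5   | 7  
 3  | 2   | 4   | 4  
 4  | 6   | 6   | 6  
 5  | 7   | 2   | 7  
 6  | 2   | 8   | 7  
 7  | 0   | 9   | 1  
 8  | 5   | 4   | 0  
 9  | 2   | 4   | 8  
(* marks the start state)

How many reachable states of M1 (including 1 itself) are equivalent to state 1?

4

First remove the unreachable states {3}; 9 states remain.
P0 = {0,1,4,8,9} | {2,5,6,7}.
On input b, block {0,1,4,8,9} splits into {0,1,8,9} and {4}.
On input a, block {2,5,6,7} splits into {2,5,6} and {7}.
Split {2,5,6} by δ(·,a) → {2,5} and {6}.
Stable partition: {0,1,8,9} | {2,5} | {4} | {7} | {6} — 5 equivalence classes.
The equivalence class containing 1 is {0,1,8,9}, of size 4.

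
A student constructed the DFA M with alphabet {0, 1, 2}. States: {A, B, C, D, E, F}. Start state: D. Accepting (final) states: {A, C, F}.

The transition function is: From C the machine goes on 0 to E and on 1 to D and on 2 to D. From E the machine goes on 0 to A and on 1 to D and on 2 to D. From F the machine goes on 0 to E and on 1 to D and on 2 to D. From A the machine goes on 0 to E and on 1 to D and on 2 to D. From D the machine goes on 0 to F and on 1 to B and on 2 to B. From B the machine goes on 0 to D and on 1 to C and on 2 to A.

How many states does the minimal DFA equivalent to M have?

4

Every state is reachable, so we keep all 6.
Start with accepting vs non-accepting: {A,C,F} | {B,D,E}.
Refine {B,D,E} on symbol 0: members go to different blocks, giving {D,E} and {B}.
Refine {D,E} on symbol 1: members go to different blocks, giving {D} and {E}.
No further refinement is possible. Final partition (4 blocks): {A,C,F} | {D} | {B} | {E}.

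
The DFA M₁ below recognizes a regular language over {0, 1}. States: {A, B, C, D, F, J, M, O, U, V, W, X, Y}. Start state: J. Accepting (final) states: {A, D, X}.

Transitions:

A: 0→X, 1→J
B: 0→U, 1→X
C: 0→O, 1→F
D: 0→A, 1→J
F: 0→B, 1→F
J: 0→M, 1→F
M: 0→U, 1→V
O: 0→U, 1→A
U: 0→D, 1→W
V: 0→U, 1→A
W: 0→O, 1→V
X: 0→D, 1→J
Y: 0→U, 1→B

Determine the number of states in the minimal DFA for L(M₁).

7

States {C,Y} cannot be reached from the start state, so discard them.
Initial partition by acceptance: {A,D,X} | {B,F,J,M,O,U,V,W}.
Split {B,F,J,M,O,U,V,W} by δ(·,0) → {B,F,J,M,O,V,W} and {U}.
Refine {B,F,J,M,O,V,W} on symbol 0: members go to different blocks, giving {B,M,O,V} and {F,J,W}.
Split {B,M,O,V} by δ(·,1) → {B,O,V} and {M}.
Refine {F,J,W} on symbol 0: members go to different blocks, giving {F,W} and {J}.
On input 1, block {F,W} splits into {F} and {W}.
Stable partition: {A,D,X} | {B,O,V} | {U} | {F} | {M} | {J} | {W} — 7 equivalence classes.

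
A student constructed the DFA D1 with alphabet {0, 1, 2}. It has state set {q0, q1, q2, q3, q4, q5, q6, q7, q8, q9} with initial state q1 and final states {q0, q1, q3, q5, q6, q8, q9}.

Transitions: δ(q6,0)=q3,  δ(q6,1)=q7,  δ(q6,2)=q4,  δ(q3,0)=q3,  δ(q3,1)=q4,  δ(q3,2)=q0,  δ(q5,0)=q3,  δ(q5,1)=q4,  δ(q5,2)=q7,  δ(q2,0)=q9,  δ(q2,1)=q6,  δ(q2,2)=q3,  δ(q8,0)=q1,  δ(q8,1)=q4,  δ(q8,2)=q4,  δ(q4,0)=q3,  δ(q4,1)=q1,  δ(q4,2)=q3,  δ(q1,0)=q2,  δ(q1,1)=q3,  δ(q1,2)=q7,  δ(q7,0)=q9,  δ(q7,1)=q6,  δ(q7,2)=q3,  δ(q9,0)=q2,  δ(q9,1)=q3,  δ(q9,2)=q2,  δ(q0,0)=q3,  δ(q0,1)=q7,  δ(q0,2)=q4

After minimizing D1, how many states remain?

5

States {q5,q8} cannot be reached from the start state, so discard them.
P0 = {q0,q1,q3,q6,q9} | {q2,q4,q7}.
Refine {q0,q1,q3,q6,q9} on symbol 0: members go to different blocks, giving {q0,q3,q6} and {q1,q9}.
Refine {q0,q3,q6} on symbol 2: members go to different blocks, giving {q0,q6} and {q3}.
Split {q2,q4,q7} by δ(·,0) → {q2,q7} and {q4}.
No further refinement is possible. Final partition (5 blocks): {q0,q6} | {q2,q7} | {q1,q9} | {q3} | {q4}.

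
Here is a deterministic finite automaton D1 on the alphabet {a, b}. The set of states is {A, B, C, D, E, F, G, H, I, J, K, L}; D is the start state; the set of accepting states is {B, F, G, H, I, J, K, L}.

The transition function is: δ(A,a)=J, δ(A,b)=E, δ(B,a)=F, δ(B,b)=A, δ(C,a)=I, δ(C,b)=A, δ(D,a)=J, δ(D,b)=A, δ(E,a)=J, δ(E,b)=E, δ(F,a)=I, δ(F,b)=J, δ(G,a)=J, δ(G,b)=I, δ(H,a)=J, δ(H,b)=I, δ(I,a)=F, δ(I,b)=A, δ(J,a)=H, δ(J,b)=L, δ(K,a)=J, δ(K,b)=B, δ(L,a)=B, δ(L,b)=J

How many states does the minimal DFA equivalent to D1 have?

Reachable states from the start: {A,B,D,E,F,H,I,J,L}. Unreachable: {C,G,K} — drop them.
Start with accepting vs non-accepting: {B,F,H,I,J,L} | {A,D,E}.
Split {B,F,H,I,J,L} by δ(·,b) → {F,H,J,L} and {B,I}.
Split {F,H,J,L} by δ(·,a) → {F,L} and {H,J}.
On input b, block {H,J} splits into {H} and {J}.
Stable partition: {F,L} | {A,D,E} | {B,I} | {H} | {J} — 5 equivalence classes.

5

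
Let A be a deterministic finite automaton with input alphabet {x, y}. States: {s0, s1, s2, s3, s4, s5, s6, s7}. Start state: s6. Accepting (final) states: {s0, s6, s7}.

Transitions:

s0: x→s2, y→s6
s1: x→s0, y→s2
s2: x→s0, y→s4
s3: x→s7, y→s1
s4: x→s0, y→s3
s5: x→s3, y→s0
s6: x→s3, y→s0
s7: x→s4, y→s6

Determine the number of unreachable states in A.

1

BFS from s6 reaches {s0, s1, s2, s3, s4, s6, s7}; the 1 state(s) s5 are never visited.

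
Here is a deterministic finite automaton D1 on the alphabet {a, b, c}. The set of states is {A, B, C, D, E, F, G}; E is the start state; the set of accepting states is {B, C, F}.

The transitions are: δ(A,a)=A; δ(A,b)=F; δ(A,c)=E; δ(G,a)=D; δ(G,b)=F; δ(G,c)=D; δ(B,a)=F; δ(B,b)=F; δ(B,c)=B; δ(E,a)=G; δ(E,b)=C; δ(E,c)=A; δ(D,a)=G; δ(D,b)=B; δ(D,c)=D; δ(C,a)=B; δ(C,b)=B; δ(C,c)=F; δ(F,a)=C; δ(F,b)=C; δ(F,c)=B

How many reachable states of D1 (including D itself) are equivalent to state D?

Every state is reachable, so we keep all 7.
Initial partition by acceptance: {B,C,F} | {A,D,E,G}.
Stable partition: {B,C,F} | {A,D,E,G} — 2 equivalence classes.
State D belongs to the block {A,D,E,G}, which has 4 states.

4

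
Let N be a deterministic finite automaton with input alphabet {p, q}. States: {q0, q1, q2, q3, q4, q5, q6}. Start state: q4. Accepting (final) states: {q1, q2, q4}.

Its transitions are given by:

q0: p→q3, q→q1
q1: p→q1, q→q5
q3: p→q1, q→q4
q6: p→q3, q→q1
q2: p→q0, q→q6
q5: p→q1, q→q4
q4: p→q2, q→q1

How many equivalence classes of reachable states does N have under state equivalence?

5

Every state is reachable, so we keep all 7.
Initial partition by acceptance: {q1,q2,q4} | {q0,q3,q5,q6}.
Refine {q1,q2,q4} on symbol p: members go to different blocks, giving {q1,q4} and {q2}.
On input p, block {q1,q4} splits into {q1} and {q4}.
On input p, block {q0,q3,q5,q6} splits into {q0,q6} and {q3,q5}.
The partition is now stable with 5 blocks: {q1} | {q0,q6} | {q2} | {q4} | {q3,q5}.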